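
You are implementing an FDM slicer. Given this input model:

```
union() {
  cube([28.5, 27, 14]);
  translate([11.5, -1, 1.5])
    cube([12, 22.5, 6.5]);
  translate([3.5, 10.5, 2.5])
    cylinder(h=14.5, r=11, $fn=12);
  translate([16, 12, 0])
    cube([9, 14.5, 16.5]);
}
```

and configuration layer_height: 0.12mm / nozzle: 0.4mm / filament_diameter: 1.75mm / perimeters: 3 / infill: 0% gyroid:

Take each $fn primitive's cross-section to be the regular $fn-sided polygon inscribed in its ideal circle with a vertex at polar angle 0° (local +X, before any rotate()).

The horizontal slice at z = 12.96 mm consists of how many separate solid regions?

At z = 12.96 mm: the cube is present — its section is the full 28.5×27 rectangle; the cube at (11.5, -1) is absent (z outside [1.5, 8]); the r=11 cylinder at (3.5, 10.5) contributes a regular 12-gon of circumradius 11; the cube at (16, 12) (footprint 9×14.5) is included at this height; Combining (union): the regions partially overlap (shared area 384.78 mm²), so overlapping operands fuse into one piece — 1 connected region. The result has 1 disconnected region.

1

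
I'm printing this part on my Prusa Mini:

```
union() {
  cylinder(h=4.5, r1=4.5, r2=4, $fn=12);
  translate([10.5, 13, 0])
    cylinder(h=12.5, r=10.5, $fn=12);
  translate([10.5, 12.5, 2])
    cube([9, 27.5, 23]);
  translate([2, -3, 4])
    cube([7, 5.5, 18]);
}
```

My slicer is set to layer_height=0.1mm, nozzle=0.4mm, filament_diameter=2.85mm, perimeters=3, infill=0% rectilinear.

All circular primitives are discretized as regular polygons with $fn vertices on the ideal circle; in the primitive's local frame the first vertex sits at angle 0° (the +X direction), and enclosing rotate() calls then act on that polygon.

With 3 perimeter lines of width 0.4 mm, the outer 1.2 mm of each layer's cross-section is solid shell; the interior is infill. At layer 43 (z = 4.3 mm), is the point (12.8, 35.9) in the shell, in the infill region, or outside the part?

infill

At z = 4.3 mm: the cone (r1=4.5→r2=4) has section circumradius 4.022 here — a regular 12-gon; the r=10.5 cylinder at (10.5, 13) contributes a regular 12-gon of circumradius 10.5; the 9×27.5 cube at (10.5, 12.5) contributes its full rectangle; the cube at (2, -3) is present — its section is the full 7×5.5 rectangle; Merging all regions: the regions partially overlap (shared area 91.63 mm²), so overlapping operands fuse into one piece — 2 connected regions. Overall, the cross-section has 2 separate islands. The nearest boundary edge runs (10.50, 23.50)→(10.50, 40.00); distance from the point to it = 2.30 mm. (Shell/infill is judged within the island containing the point — the largest one.) The point is inside the cross-section and 2.30 mm from the nearest boundary — more than the 1.2 mm shell width (3 × 0.4), so it's in the infill interior.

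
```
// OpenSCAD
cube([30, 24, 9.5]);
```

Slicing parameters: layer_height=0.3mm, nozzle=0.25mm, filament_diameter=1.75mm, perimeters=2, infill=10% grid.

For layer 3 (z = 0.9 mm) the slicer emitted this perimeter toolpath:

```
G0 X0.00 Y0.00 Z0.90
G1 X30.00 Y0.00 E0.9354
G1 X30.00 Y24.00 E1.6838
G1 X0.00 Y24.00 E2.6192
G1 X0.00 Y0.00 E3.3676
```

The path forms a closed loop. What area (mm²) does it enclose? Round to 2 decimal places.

720.00 mm²

Apply the shoelace formula to the sequence of (X, Y) vertices; enclosed area = 720.00 mm².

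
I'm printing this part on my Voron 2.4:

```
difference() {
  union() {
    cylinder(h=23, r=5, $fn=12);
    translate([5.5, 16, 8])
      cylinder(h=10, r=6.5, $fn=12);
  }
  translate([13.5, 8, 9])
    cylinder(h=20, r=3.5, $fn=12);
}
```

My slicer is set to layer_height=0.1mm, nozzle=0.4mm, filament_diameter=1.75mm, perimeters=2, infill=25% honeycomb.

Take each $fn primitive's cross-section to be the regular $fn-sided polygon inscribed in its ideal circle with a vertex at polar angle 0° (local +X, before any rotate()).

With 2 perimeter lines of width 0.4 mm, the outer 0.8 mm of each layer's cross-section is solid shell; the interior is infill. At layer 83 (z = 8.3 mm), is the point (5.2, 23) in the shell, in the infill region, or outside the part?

outside

At z = 8.3 mm: the r=5 cylinder contributes a regular 12-gon of circumradius 5; the cylinder at (5.5, 16): section is a regular 12-gon, circumradius r=6.5; Merging all regions: the 2 present regions are separate (no shared area or edge), so areas and boundary lengths simply add and each stays a separate island — 2 connected regions; the cylinder at (13.5, 8) is not intersected at this z (z outside [9, 29]); After the difference (first − rest): none of the subtracted shapes is present at this height, so the result so far is unchanged — 2 connected regions. Overall, the cross-section has 2 separate islands. The nearest boundary edge runs (2.25, 21.63)→(5.50, 22.50); distance from the point to it = 0.56 mm. The point is not inside any of the regions above, so it lies outside the cross-section (0.56 mm from the nearest boundary).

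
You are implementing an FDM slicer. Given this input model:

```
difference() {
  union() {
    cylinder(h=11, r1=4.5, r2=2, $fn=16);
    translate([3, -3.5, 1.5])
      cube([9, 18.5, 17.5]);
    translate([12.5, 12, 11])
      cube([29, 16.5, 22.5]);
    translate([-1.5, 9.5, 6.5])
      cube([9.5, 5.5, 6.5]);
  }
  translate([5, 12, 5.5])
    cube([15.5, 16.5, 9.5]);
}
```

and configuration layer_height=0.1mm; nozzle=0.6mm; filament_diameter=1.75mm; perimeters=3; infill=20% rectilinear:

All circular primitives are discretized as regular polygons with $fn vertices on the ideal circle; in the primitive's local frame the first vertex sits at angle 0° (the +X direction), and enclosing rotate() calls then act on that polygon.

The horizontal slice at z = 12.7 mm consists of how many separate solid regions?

At z = 12.7 mm: the cone is not intersected at this z (z outside [0, 11]); the cube at (3, -3.5) (footprint 9×18.5) is included at this height; the 29×16.5 cube at (12.5, 12) contributes its full rectangle; the cube at (-1.5, 9.5) (footprint 9.5×5.5) is included at this height; Merging all regions: the regions partially overlap (shared area 27.50 mm²), so overlapping operands fuse into one piece — 2 connected regions; the cube at (5, 12) (footprint 15.5×16.5) is included at this height; After the difference (first − rest): starting from that combined region, the 15.5×16.5 cube at (5, 12) partially overlaps it — only the 153.00 mm² overlap (of its 255.75 mm²) is removed, clipping the outline — 2 connected regions. The result has 2 disconnected regions.

2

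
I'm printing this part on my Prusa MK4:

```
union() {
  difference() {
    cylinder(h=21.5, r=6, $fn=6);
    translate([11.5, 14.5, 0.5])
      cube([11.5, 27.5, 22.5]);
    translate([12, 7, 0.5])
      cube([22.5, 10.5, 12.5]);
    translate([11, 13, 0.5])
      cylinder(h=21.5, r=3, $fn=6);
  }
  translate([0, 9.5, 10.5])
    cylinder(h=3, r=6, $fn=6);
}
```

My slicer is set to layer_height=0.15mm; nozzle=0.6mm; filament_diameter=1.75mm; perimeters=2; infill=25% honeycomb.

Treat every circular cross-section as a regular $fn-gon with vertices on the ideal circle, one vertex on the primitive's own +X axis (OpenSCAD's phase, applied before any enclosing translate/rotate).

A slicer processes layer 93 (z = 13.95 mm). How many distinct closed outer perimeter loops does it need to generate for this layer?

At z = 13.95 mm: the r=6 cylinder gives a regular 6-gon of circumradius 6 (constant along its height); the 11.5×27.5 cube at (11.5, 14.5) contributes its full rectangle; the cube at (12, 7) is absent (z outside [0.5, 13]); the cylinder at (11, 13): section is a regular 6-gon, circumradius r=3; Taking the first minus the rest: starting from the r=6 cylinder, the 11.5×27.5 cube at (11.5, 14.5) misses the remaining region (no effect); the r=3 cylinder at (11, 13) misses the remaining region (no effect) — 1 connected region; the cylinder at (0, 9.5) does not reach this height (z outside [10.5, 13.5]); Merging all regions: only that combined region is present, so the union is just that shape — 1 connected region. The result has 1 disconnected region.

1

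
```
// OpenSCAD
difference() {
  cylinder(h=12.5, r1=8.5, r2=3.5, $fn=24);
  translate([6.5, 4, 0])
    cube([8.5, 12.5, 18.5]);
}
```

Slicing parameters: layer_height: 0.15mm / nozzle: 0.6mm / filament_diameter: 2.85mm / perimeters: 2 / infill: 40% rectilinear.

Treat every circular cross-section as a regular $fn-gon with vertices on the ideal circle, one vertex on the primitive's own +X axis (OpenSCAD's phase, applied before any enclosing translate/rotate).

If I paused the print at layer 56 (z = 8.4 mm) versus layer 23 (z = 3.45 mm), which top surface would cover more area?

Layer 56 (z = 8.4): the cone contributes a regular 24-gon of circumradius 5.140 (interpolated between r1=8.5 and r2=3.5 at t=0.672) (area = (24/2)·5.140²·sin(360°/24) = 82.05 mm²); the 8.5×12.5 cube at (6.5, 4) contributes its full rectangle (area 106.25 mm²); Taking the first minus the rest: starting from the cone (82.05 mm²), the 8.5×12.5 cube at (6.5, 4) misses the remaining region (no effect) — area = 82.05 mm². So its area = 82.05 mm². Layer 23 (z = 3.45): the cone (r1=8.5→r2=3.5) has section circumradius 7.120 here — a regular 24-gon (area = (24/2)·7.120²·sin(360°/24) = 157.45 mm²); the cube at (6.5, 4) (footprint 8.5×12.5) is included at this height (area 106.25 mm²); Taking the first minus the rest: starting from the cone (157.45 mm²), the 8.5×12.5 cube at (6.5, 4) misses the remaining region (no effect) — area = 157.45 mm². So its area = 157.45 mm². Layer 23 is larger (157.45 vs 82.05 mm²).

layer 23 (z = 3.45 mm)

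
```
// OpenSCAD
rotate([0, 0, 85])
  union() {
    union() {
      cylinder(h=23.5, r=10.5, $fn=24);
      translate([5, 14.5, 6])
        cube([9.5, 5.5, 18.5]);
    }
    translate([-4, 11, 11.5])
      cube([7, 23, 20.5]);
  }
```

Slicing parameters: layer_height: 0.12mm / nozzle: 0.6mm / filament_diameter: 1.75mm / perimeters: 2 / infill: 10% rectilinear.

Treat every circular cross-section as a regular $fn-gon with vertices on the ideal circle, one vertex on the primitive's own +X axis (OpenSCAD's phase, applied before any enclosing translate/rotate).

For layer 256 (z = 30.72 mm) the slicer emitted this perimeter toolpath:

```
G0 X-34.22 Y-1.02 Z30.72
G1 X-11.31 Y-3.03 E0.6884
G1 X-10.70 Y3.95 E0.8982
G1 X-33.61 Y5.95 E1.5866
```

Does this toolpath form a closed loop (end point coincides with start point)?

no

Start point (G0): (-34.22, -1.02). End point (last G1): the path does not return to the start — open.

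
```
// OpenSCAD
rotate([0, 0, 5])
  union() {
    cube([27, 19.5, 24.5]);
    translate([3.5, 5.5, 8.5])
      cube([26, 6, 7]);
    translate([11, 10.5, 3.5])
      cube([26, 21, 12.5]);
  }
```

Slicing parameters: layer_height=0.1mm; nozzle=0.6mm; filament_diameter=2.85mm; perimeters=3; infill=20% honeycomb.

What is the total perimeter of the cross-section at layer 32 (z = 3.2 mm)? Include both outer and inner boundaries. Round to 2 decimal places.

At z = 3.2 mm: the 27×19.5 cube contributes its full rectangle (perimeter 93.00 mm); the cube at (3.5, 5.5) does not reach this height (z outside [8.5, 15.5]); the cube at (11, 10.5) is not intersected at this z (z outside [3.5, 16]); Taking the union: only the 27×19.5 cube is present, so the union is just that shape — boundary = 93.00 mm; (rotated 5° about Z; rotation is an isometry so areas/perimeters/island counts are preserved). Overall, the cross-section is a single solid region. Total boundary length (outer) = 93.00 mm.

93.00 mm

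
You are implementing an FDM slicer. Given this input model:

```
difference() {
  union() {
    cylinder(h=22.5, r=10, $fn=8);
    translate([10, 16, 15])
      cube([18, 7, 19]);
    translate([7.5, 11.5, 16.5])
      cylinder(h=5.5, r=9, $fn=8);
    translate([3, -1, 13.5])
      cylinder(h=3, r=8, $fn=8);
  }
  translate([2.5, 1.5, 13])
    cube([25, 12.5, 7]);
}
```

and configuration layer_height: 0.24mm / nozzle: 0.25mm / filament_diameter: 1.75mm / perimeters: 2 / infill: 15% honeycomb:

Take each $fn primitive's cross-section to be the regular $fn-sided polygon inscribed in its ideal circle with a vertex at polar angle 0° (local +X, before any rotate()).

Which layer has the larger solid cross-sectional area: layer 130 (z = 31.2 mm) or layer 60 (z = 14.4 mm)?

Layer 130 (z = 31.2): the cylinder is not intersected at this z (z outside [0, 22.5]); the cube at (10, 16) (footprint 18×7) is included at this height (area 126.00 mm²); the cylinder at (7.5, 11.5) does not reach this height (z outside [16.5, 22]); the cylinder at (3, -1) is absent (z outside [13.5, 16.5]); Taking the union: only the 18×7 cube at (10, 16) is present, so the union is just that shape — area = 126.00 mm²; the cube at (2.5, 1.5) does not reach this height (z outside [13, 20]); Subtracting the remaining from the first: none of the subtracted shapes is present at this height, so that combined region is unchanged — area = 126.00 mm². So its area = 126.00 mm². Layer 60 (z = 14.4): the r=10 cylinder gives a regular 8-gon of circumradius 10 (constant along its height) (area = (8/2)·10.000²·sin(360°/8) = 282.84 mm²); the cube at (10, 16) is absent (z outside [15, 34]); the cylinder at (7.5, 11.5) is absent (z outside [16.5, 22]); the r=8 cylinder at (3, -1) gives a regular 8-gon of circumradius 8 (constant along its height) (area = (8/2)·8.000²·sin(360°/8) = 181.02 mm²); Merging all regions: the regions partially overlap — summed areas 463.86 mm² minus the doubly-counted overlap 167.70 mm² gives 296.17 mm² — area = 296.17 mm²; the cube at (2.5, 1.5) is present — its section is the full 25×12.5 rectangle (area 312.50 mm²); Taking the first minus the rest: starting from that combined region (296.17 mm²), the 25×12.5 cube at (2.5, 1.5) partially overlaps it — only the 38.16 mm² overlap (of its 312.50 mm²) is removed, clipping the outline — area = 258.01 mm². So its area = 258.01 mm². Layer 60 is larger (258.01 vs 126.00 mm²).

layer 60 (z = 14.4 mm)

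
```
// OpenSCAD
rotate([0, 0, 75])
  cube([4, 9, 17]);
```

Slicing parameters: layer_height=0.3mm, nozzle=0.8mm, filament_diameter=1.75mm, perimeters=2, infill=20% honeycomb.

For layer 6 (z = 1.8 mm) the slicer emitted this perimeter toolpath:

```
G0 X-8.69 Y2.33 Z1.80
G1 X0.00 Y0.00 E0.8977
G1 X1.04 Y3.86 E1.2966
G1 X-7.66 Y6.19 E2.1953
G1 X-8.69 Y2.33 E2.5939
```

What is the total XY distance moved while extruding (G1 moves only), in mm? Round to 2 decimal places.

26.00 mm

Sum the Euclidean lengths of each G1 segment: total = 26.00 mm.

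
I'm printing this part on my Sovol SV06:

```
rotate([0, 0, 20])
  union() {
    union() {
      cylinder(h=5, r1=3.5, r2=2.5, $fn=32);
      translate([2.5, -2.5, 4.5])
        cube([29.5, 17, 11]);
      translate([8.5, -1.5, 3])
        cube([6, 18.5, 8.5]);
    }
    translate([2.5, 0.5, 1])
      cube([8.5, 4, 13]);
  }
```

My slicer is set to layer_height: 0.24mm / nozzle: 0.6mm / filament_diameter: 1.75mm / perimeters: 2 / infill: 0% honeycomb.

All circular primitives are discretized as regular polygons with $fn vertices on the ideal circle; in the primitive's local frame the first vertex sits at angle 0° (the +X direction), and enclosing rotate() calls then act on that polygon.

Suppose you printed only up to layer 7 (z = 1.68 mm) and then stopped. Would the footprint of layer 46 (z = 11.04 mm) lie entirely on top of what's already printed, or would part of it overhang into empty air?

Compare the two slices. At z = 1.68: the cone contributes a regular 32-gon of circumradius 3.164 (interpolated between r1=3.5 and r2=2.5 at t=0.336) (area = (32/2)·3.164²·sin(360°/32) = 31.25 mm²); the cube at (2.5, -2.5) is absent (z outside [4.5, 15.5]); the cube at (8.5, -1.5) is not intersected at this z (z outside [3, 11.5]); Combining (union): only the cone is present, so the union is just that shape — area = 31.25 mm²; the cube at (2.5, 0.5) is present — its section is the full 8.5×4 rectangle (area 34.00 mm²); Merging all regions: the regions partially overlap — summed areas 65.25 mm² minus the doubly-counted overlap 0.54 mm² gives 64.71 mm² — area = 64.71 mm²; (whole slice rotated 20° about Z — lengths, areas and connectivity unchanged). At z = 11.04: the cone is absent (z outside [0, 5]); the cube at (2.5, -2.5) (footprint 29.5×17) is included at this height (area 501.50 mm²); the cube at (8.5, -1.5) is present — its section is the full 6×18.5 rectangle (area 111.00 mm²); Merging all regions: the regions partially overlap — summed areas 612.50 mm² minus the doubly-counted overlap 96.00 mm² gives 516.50 mm² — area = 516.50 mm²; the cube at (2.5, 0.5) is present — its section is the full 8.5×4 rectangle (area 34.00 mm²); Taking the union: the 8.5×4 cube at (2.5, 0.5) lies entirely inside the result so far, so the union is just the result so far — area = 516.50 mm²; (rotated 20° about Z; rotation is an isometry so areas/perimeters/island counts are preserved). Checking containment: at z = 11.04 the cross-section extends beyond the z = 1.68 cross-section by about 481.32 mm².

part overhangs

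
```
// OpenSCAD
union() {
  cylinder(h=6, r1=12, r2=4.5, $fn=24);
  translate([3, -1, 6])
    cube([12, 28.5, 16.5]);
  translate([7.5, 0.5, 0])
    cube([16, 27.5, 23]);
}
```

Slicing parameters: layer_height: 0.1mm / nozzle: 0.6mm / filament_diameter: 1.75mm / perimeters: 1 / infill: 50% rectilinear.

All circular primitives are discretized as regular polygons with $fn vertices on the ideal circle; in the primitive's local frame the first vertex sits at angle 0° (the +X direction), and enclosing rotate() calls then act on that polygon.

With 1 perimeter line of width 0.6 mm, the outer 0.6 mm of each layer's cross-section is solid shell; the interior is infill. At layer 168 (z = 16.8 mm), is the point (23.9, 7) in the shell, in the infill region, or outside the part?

At z = 16.8 mm: the cone is absent (z outside [0, 6]); the cube at (3, -1) (footprint 12×28.5) is included at this height; the cube at (7.5, 0.5) is present — its section is the full 16×27.5 rectangle; Taking the union: the regions partially overlap (shared area 202.50 mm²), so overlapping operands fuse into one piece — 1 connected region. Overall, the cross-section is a single solid region. The nearest boundary edge runs (23.50, 28.00)→(23.50, 0.50); distance from the point to it = 0.40 mm. The point is not inside any of the regions above, so it lies outside the cross-section (0.40 mm from the nearest boundary).

outside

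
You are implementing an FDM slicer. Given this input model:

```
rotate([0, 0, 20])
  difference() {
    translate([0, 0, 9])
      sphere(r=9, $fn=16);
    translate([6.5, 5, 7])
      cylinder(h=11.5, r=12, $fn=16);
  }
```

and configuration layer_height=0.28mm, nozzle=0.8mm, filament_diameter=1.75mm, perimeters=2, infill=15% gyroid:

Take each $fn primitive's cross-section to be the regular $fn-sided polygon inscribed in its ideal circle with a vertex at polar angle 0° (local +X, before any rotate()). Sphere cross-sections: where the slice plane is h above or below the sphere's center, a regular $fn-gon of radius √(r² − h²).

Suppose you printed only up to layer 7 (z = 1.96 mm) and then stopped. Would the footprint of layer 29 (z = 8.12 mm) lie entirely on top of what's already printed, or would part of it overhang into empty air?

Compare the two slices. At z = 1.96: the sphere: section is a regular 16-gon, circumradius = √(r²−h²) = √(9²−7.04²) = 5.607 (area = (16/2)·5.607²·sin(360°/16) = 96.25 mm²); the cylinder at (6.5, 5) is not intersected at this z (z outside [7, 18.5]); Subtracting the remaining from the first: none of the subtracted shapes is present at this height, so the r=9 sphere is unchanged — area = 96.25 mm²; (whole slice rotated 20° about Z — lengths, areas and connectivity unchanged). At z = 8.12: the r=9 sphere slices to a regular 16-gon of circumradius 8.957 (√(r²−h²) with h=0.88 from center) (area = (16/2)·8.957²·sin(360°/16) = 245.61 mm²); the cylinder at (6.5, 5): section is a regular 16-gon, circumradius r=12 (area = (16/2)·12.000²·sin(360°/16) = 440.85 mm²); After the difference (first − rest): starting from the r=9 sphere (245.61 mm²), the r=12 cylinder at (6.5, 5) partially overlaps it — only the 165.70 mm² overlap (of its 440.85 mm²) is removed, clipping the outline — area = 79.91 mm²; (whole slice rotated 20° about Z — lengths, areas and connectivity unchanged). Checking containment: at z = 8.12 the cross-section extends beyond the z = 1.96 cross-section by about 66.25 mm².

part overhangs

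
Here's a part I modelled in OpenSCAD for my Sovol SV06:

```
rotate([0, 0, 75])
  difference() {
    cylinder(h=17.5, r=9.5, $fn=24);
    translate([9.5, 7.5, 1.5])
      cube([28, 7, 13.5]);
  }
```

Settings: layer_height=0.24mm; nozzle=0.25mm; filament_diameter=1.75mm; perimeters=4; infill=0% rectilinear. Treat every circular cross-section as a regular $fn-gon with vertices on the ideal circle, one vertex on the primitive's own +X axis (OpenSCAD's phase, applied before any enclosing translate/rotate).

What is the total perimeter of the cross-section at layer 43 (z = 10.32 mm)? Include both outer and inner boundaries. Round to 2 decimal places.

59.52 mm

At z = 10.32 mm: the r=9.5 cylinder contributes a regular 24-gon of circumradius 9.5 (perimeter = 2·24·9.500·sin(180°/24) = 59.52 mm); the cube at (9.5, 7.5) is present — its section is the full 28×7 rectangle (perimeter 70.00 mm); After the difference (first − rest): starting from the r=9.5 cylinder, the 28×7 cube at (9.5, 7.5) misses the remaining region (no effect) — boundary = 59.52 mm; (rotated 75° about Z; rotation is an isometry so areas/perimeters/island counts are preserved). Overall, the cross-section is a single solid region. Total boundary length (outer) = 59.52 mm.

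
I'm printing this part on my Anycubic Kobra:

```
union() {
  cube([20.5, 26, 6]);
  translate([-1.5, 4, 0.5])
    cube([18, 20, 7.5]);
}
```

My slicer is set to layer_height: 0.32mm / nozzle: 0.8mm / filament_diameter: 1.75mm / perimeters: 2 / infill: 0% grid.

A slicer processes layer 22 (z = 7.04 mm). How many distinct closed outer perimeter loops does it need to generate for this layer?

At z = 7.04 mm: the cube is absent (z outside [0, 6]); the 18×20 cube at (-1.5, 4) contributes its full rectangle; Merging all regions: only the 18×20 cube at (-1.5, 4) is present, so the union is just that shape — 1 connected region. The result has 1 disconnected region.

1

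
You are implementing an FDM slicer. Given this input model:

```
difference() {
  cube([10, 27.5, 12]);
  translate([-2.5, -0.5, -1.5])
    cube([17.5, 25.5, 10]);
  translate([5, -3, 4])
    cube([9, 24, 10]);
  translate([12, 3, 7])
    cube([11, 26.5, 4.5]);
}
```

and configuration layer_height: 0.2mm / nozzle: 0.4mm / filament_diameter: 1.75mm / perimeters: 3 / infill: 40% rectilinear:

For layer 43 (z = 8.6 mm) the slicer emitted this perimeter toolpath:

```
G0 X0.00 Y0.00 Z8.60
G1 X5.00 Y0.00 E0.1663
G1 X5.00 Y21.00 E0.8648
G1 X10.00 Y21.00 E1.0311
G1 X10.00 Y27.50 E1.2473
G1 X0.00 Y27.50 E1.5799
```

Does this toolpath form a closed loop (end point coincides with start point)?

Start point (G0): (0.00, 0.00). End point (last G1): the path does not return to the start — open.

no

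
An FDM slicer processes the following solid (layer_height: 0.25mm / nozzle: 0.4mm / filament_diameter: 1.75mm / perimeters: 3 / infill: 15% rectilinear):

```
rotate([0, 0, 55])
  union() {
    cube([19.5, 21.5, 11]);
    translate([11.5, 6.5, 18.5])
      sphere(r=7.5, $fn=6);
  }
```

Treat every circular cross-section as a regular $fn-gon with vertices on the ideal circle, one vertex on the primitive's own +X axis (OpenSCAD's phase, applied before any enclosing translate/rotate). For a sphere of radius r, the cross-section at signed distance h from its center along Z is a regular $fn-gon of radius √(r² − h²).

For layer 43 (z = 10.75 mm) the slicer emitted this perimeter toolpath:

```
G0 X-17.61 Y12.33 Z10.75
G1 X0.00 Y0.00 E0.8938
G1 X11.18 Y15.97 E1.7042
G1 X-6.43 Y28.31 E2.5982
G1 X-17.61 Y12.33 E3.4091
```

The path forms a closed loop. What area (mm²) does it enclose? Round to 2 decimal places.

419.23 mm²

Apply the shoelace formula to the sequence of (X, Y) vertices; enclosed area = 419.23 mm².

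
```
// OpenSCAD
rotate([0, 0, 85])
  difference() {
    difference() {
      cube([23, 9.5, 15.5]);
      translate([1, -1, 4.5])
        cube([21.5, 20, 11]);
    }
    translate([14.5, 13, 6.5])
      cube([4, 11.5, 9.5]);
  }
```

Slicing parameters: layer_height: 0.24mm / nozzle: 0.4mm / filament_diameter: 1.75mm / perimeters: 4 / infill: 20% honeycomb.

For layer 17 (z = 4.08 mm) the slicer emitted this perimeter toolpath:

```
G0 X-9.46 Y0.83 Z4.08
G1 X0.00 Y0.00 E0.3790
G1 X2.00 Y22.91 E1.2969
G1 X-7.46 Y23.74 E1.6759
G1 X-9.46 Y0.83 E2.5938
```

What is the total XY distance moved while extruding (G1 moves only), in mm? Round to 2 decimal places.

Sum the Euclidean lengths of each G1 segment: total = 64.99 mm.

64.99 mm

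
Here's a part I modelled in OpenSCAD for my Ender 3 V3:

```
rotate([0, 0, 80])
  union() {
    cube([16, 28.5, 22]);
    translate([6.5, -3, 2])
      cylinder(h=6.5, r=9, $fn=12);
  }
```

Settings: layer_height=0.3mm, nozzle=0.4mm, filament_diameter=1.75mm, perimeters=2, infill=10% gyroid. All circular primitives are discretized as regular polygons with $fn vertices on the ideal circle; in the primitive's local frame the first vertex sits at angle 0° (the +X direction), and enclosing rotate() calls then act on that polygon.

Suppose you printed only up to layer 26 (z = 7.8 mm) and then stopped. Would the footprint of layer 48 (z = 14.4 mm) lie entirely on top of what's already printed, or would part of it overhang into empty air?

Compare the two slices. At z = 7.8: the 16×28.5 cube contributes its full rectangle (area 456.00 mm²); the r=9 cylinder at (6.5, -3) gives a regular 12-gon of circumradius 9 (constant along its height) (area = (12/2)·9.000²·sin(360°/12) = 243.00 mm²); Merging all regions: the regions partially overlap — summed areas 699.00 mm² minus the doubly-counted overlap 66.83 mm² gives 632.17 mm² — area = 632.17 mm²; (whole slice rotated 80° about Z — lengths, areas and connectivity unchanged). At z = 14.4: the cube (footprint 16×28.5) is included at this height (area 456.00 mm²); the cylinder at (6.5, -3) is not intersected at this z (z outside [2, 8.5]); Merging all regions: only the 16×28.5 cube is present, so the union is just that shape — area = 456.00 mm²; (rotated 80° about Z; rotation is an isometry so areas/perimeters/island counts are preserved). Checking containment: the cross-section at z = 14.4 is a subset of the cross-section at z = 7.8.

entirely on top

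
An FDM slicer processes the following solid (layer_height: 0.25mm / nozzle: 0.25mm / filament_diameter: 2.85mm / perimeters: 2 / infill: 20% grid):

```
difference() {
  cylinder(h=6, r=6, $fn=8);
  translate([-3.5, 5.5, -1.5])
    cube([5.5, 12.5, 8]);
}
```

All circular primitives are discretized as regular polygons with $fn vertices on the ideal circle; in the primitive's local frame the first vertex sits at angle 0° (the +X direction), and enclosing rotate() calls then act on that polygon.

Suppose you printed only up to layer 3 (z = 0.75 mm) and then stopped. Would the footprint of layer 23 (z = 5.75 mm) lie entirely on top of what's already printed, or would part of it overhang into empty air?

Compare the two slices. At z = 0.75: the r=6 cylinder contributes a regular 8-gon of circumradius 6 (area = (8/2)·6.000²·sin(360°/8) = 101.82 mm²); the cube at (-3.5, 5.5) (footprint 5.5×12.5) is included at this height (area 68.75 mm²); After the difference (first − rest): starting from the r=6 cylinder (101.82 mm²), the 5.5×12.5 cube at (-3.5, 5.5) partially overlaps it — only the 0.60 mm² overlap (of its 68.75 mm²) is removed, clipping the outline — area = 101.22 mm². At z = 5.75: the r=6 cylinder contributes a regular 8-gon of circumradius 6 (area = (8/2)·6.000²·sin(360°/8) = 101.82 mm²); the cube at (-3.5, 5.5) (footprint 5.5×12.5) is included at this height (area 68.75 mm²); Subtracting the remaining from the first: starting from the r=6 cylinder (101.82 mm²), the 5.5×12.5 cube at (-3.5, 5.5) partially overlaps it — only the 0.60 mm² overlap (of its 68.75 mm²) is removed, clipping the outline — area = 101.22 mm². Checking containment: the cross-section at z = 5.75 is a subset of the cross-section at z = 0.75.

entirely on top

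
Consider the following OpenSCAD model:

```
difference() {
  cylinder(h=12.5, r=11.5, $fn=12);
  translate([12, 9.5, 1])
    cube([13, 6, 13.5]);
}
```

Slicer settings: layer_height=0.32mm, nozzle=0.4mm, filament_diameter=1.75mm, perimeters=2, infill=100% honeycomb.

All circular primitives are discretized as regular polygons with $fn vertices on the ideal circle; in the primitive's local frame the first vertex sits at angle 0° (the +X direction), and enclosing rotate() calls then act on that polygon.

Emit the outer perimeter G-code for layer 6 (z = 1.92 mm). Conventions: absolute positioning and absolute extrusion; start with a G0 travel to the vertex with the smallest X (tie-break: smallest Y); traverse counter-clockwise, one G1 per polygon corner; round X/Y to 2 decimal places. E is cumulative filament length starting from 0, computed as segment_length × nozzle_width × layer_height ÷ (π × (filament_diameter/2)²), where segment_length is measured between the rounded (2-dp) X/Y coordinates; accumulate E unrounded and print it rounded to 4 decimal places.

At z = 1.92 mm: the r=11.5 cylinder gives a regular 12-gon of circumradius 11.5 (constant along its height); the cube at (12, 9.5) is present — its section is the full 13×6 rectangle; After the difference (first − rest): starting from the r=11.5 cylinder, the 13×6 cube at (12, 9.5) misses the remaining region (no effect) — 1 connected region. The outline is a single polygon with 12 vertices. Extrusion per mm of travel: 0.4 × 0.32 / (π × 0.875²) = 0.053216. Accumulating E over each segment gives final E = 3.8016.

G0 X-11.50 Y0.00 Z1.92
G1 X-9.96 Y-5.75 E0.3168
G1 X-5.75 Y-9.96 E0.6336
G1 X0.00 Y-11.50 E0.9504
G1 X5.75 Y-9.96 E1.2672
G1 X9.96 Y-5.75 E1.5840
G1 X11.50 Y0.00 E1.9008
G1 X9.96 Y5.75 E2.2176
G1 X5.75 Y9.96 E2.5344
G1 X0.00 Y11.50 E2.8512
G1 X-5.75 Y9.96 E3.1680
G1 X-9.96 Y5.75 E3.4848
G1 X-11.50 Y0.00 E3.8016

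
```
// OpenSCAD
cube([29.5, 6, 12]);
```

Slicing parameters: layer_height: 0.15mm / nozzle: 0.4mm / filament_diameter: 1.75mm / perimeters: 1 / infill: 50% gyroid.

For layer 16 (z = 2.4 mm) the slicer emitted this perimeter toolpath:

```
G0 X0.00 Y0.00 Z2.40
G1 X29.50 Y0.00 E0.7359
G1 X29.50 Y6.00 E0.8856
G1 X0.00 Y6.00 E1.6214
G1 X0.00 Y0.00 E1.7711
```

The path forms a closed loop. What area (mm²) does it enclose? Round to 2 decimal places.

177.00 mm²

Apply the shoelace formula to the sequence of (X, Y) vertices; enclosed area = 177.00 mm².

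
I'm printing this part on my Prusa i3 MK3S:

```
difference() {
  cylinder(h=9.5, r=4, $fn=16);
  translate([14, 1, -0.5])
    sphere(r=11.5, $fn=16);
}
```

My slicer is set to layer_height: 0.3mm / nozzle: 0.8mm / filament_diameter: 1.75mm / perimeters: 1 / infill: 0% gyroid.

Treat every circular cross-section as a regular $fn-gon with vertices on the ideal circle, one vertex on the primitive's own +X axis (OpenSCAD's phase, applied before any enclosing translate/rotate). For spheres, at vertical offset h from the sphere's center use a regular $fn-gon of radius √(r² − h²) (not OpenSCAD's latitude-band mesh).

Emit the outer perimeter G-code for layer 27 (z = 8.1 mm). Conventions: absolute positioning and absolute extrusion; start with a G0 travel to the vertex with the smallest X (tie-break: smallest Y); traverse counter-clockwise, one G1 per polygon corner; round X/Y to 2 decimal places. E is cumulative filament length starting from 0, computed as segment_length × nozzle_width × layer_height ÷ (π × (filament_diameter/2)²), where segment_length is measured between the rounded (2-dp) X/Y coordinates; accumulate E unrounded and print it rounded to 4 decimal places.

G0 X-4.00 Y0.00 Z8.10
G1 X-3.70 Y-1.53 E0.1556
G1 X-2.83 Y-2.83 E0.3117
G1 X-1.53 Y-3.70 E0.4677
G1 X0.00 Y-4.00 E0.6233
G1 X1.53 Y-3.70 E0.7789
G1 X2.83 Y-2.83 E0.9350
G1 X3.70 Y-1.53 E1.0910
G1 X4.00 Y0.00 E1.2466
G1 X3.70 Y1.53 E1.4022
G1 X2.83 Y2.83 E1.5583
G1 X1.53 Y3.70 E1.7143
G1 X0.00 Y4.00 E1.8699
G1 X-1.53 Y3.70 E2.0255
G1 X-2.83 Y2.83 E2.1816
G1 X-3.70 Y1.53 E2.3377
G1 X-4.00 Y0.00 E2.4932

At z = 8.1 mm: the r=4 cylinder contributes a regular 16-gon of circumradius 4; the r=11.5 sphere at (14, 1) contributes a regular 16-gon of circumradius √(11.5²−8.6²) = 7.635; After the difference (first − rest): starting from the r=4 cylinder, the r=11.5 sphere at (14, 1) misses the remaining region (no effect) — 1 connected region. The outline is a single polygon with 16 vertices. Extrusion per mm of travel: 0.8 × 0.3 / (π × 0.875²) = 0.099780. Accumulating E over each segment gives final E = 2.4932.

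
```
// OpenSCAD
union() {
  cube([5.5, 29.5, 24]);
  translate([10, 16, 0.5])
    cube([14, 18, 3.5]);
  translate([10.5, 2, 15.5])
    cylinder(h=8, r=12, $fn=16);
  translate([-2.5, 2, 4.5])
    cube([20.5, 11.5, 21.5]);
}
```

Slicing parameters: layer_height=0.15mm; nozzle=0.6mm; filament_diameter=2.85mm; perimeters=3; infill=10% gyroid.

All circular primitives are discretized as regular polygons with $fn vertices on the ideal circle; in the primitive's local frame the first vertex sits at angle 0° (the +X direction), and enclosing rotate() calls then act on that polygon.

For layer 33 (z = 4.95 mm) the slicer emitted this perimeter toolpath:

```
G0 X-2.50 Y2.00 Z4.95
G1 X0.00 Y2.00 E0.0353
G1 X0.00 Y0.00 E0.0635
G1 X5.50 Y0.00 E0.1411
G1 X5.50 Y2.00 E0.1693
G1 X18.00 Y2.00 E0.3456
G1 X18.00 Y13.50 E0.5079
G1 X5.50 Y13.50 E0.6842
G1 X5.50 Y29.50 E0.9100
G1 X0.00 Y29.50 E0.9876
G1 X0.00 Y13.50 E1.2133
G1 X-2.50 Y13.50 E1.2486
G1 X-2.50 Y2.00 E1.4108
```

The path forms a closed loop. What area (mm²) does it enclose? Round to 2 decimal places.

334.75 mm²

Apply the shoelace formula to the sequence of (X, Y) vertices; enclosed area = 334.75 mm².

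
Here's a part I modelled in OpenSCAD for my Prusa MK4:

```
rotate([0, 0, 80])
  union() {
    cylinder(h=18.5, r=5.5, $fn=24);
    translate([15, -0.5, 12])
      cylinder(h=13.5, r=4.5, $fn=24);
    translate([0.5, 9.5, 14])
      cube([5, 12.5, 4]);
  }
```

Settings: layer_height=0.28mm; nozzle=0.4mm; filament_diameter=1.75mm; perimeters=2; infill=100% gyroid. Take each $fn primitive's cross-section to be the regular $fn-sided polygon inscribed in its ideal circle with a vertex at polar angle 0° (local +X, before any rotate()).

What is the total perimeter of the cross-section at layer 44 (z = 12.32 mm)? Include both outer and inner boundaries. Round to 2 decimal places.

62.65 mm

At z = 12.32 mm: the cylinder: section is a regular 24-gon, circumradius r=5.5 (perimeter = 2·24·5.500·sin(180°/24) = 34.46 mm); the cylinder at (15, -0.5): section is a regular 24-gon, circumradius r=4.5 (perimeter = 2·24·4.500·sin(180°/24) = 28.19 mm); the cube at (0.5, 9.5) does not reach this height (z outside [14, 18]); Combining (union): the 2 present regions are separate (no shared area or edge), so areas and boundary lengths simply add and each stays a separate island — boundary = 62.65 mm; (whole slice rotated 80° about Z — lengths, areas and connectivity unchanged). Overall, the cross-section has 2 separate islands. Total boundary length (outer) = 62.65 mm.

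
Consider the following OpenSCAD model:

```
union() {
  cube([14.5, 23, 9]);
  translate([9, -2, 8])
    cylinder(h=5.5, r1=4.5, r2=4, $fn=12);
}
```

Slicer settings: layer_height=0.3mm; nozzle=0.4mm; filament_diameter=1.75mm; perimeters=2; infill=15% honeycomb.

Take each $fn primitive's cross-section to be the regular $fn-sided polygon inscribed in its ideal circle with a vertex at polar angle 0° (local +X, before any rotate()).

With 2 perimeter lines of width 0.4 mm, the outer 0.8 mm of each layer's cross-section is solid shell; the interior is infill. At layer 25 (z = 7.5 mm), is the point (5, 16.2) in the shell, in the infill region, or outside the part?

infill

At z = 7.5 mm: the 14.5×23 cube contributes its full rectangle; the cone at (9, -2) is absent (z outside [8, 13.5]); Merging all regions: only the 14.5×23 cube is present, so the union is just that shape — 1 connected region. Overall, the cross-section is a single solid region. The nearest boundary edge runs (0.00, 23.00)→(0.00, 0.00); distance from the point to it = 5.00 mm. The point is inside the cross-section and 5.00 mm from the nearest boundary — more than the 0.8 mm shell width (2 × 0.4), so it's in the infill interior.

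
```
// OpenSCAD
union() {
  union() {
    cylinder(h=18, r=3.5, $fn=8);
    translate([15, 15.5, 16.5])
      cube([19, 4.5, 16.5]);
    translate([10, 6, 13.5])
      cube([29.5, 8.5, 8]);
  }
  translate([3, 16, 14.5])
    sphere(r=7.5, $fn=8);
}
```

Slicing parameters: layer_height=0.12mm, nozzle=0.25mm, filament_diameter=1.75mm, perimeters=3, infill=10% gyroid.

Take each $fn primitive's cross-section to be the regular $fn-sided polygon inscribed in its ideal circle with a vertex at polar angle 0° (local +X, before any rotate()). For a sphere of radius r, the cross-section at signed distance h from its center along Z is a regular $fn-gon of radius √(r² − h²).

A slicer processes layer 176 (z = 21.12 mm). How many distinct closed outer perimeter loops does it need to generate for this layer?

At z = 21.12 mm: the cylinder is not intersected at this z (z outside [0, 18]); the cube at (15, 15.5) (footprint 19×4.5) is included at this height; the cube at (10, 6) (footprint 29.5×8.5) is included at this height; Merging all regions: the 2 present regions are separate (no shared area or edge), so areas and boundary lengths simply add and each stays a separate island — 2 connected regions; the r=7.5 sphere at (3, 16) contributes a regular 8-gon of circumradius √(7.5²−6.62²) = 3.525; Combining (union): the 2 present regions are separate (no shared area or edge), so areas and boundary lengths simply add and each stays a separate island — 3 connected regions. The result has 3 disconnected regions.

3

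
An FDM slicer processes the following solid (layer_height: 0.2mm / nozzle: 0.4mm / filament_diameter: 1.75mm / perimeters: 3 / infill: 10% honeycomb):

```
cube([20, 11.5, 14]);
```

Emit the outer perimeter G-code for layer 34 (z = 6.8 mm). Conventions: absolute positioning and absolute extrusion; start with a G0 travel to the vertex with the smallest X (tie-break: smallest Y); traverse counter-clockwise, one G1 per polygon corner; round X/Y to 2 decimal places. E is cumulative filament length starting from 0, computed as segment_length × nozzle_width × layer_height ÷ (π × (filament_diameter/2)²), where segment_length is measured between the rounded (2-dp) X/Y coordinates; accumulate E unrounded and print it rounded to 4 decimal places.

At z = 6.8 mm: the cube (footprint 20×11.5) is included at this height. The outline is a single polygon with 4 vertices. Extrusion per mm of travel: 0.4 × 0.2 / (π × 0.875²) = 0.033260. Accumulating E over each segment gives final E = 2.0954.

G0 X0.00 Y0.00 Z6.80
G1 X20.00 Y0.00 E0.6652
G1 X20.00 Y11.50 E1.0477
G1 X0.00 Y11.50 E1.7129
G1 X0.00 Y0.00 E2.0954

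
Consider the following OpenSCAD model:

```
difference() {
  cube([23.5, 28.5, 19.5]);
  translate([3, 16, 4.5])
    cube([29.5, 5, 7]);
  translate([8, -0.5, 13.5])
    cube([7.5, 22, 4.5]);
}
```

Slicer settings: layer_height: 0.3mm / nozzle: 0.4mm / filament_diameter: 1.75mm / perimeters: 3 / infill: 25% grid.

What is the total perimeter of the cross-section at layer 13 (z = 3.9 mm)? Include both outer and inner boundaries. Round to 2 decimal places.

At z = 3.9 mm: the cube is present — its section is the full 23.5×28.5 rectangle (perimeter 104.00 mm); the cube at (3, 16) is not intersected at this z (z outside [4.5, 11.5]); the cube at (8, -0.5) is not intersected at this z (z outside [13.5, 18]); After the difference (first − rest): none of the subtracted shapes is present at this height, so the 23.5×28.5 cube is unchanged — boundary = 104.00 mm. Overall, the cross-section is a single solid region. Total boundary length (outer) = 104.00 mm.

104.00 mm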